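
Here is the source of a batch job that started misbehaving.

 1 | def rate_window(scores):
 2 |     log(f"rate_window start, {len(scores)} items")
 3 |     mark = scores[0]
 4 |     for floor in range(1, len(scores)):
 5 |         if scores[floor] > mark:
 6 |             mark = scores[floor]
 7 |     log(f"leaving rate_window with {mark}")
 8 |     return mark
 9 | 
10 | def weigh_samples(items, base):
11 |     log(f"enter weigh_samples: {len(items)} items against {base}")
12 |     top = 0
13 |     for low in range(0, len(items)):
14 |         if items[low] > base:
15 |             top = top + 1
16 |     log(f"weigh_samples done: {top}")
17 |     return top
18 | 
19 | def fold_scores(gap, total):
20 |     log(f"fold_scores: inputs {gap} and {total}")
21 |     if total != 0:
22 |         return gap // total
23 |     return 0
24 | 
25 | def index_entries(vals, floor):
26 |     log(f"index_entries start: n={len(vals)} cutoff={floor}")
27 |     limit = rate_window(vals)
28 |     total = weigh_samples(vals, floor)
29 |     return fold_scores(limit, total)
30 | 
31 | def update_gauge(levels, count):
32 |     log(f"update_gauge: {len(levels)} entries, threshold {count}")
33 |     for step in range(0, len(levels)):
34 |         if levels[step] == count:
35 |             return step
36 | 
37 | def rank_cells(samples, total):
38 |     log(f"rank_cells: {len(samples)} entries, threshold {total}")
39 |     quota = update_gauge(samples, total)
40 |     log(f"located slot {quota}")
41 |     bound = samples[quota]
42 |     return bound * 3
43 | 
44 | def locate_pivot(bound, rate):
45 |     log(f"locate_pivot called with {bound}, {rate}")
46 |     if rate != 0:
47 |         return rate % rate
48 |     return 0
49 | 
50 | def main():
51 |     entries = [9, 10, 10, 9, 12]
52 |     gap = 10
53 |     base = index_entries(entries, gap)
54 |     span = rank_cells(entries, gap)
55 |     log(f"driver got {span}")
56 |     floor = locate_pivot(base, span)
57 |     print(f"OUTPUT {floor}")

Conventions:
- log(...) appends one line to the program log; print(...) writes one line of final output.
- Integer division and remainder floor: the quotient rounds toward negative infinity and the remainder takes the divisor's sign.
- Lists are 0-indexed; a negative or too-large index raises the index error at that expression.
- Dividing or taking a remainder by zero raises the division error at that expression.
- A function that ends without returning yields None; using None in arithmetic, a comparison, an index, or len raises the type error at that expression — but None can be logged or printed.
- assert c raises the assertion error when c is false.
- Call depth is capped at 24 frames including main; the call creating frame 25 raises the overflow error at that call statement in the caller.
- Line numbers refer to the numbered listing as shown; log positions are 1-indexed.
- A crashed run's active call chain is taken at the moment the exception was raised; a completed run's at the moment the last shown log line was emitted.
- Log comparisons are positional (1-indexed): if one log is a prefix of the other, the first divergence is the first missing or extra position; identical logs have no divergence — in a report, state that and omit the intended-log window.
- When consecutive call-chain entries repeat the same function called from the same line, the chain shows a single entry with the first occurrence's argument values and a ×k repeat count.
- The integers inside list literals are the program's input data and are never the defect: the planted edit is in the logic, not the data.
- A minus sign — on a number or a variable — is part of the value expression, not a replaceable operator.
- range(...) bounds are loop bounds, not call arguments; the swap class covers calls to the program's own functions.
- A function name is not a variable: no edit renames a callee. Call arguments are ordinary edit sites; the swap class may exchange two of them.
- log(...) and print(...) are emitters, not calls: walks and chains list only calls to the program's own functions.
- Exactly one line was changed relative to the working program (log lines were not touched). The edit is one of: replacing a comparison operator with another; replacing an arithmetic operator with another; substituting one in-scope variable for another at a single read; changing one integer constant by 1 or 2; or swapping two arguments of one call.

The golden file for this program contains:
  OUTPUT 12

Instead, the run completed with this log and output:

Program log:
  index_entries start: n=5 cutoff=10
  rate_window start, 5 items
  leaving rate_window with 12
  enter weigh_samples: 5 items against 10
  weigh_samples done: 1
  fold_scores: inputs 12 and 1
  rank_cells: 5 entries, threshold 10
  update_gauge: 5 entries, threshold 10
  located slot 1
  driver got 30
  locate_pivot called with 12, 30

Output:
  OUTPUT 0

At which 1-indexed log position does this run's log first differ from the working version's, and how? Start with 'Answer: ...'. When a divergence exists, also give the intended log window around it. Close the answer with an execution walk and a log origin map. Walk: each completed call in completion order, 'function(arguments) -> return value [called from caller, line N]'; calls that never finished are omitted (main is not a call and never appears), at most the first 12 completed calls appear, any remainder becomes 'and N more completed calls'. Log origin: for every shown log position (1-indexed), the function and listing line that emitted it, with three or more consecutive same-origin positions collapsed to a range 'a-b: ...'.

Answer: there is none — every log position agrees.
Execution walk:
  rate_window([9, 10, 10, 9, 12]) -> 12  [called from index_entries, line 27]
  weigh_samples([9, 10, 10, 9, 12], 10) -> 1  [called from index_entries, line 28]
  fold_scores(12, 1) -> 12  [called from index_entries, line 29]
  index_entries([9, 10, 10, 9, 12], 10) -> 12  [called from main, line 53]
  update_gauge([9, 10, 10, 9, 12], 10) -> 1  [called from rank_cells, line 39]
  rank_cells([9, 10, 10, 9, 12], 10) -> 30  [called from main, line 54]
  locate_pivot(12, 30) -> 0  [called from main, line 56]
Origin of each log line:
  1: logged in index_entries at line 26
  2: logged in rate_window at line 2
  3: logged in rate_window at line 7
  4: logged in weigh_samples at line 11
  5: logged in weigh_samples at line 16
  6: logged in fold_scores at line 20
  7: logged in rank_cells at line 38
  8: logged in update_gauge at line 32
  9: logged in rank_cells at line 40
  10: logged in main at line 55
  11: logged in locate_pivot at line 45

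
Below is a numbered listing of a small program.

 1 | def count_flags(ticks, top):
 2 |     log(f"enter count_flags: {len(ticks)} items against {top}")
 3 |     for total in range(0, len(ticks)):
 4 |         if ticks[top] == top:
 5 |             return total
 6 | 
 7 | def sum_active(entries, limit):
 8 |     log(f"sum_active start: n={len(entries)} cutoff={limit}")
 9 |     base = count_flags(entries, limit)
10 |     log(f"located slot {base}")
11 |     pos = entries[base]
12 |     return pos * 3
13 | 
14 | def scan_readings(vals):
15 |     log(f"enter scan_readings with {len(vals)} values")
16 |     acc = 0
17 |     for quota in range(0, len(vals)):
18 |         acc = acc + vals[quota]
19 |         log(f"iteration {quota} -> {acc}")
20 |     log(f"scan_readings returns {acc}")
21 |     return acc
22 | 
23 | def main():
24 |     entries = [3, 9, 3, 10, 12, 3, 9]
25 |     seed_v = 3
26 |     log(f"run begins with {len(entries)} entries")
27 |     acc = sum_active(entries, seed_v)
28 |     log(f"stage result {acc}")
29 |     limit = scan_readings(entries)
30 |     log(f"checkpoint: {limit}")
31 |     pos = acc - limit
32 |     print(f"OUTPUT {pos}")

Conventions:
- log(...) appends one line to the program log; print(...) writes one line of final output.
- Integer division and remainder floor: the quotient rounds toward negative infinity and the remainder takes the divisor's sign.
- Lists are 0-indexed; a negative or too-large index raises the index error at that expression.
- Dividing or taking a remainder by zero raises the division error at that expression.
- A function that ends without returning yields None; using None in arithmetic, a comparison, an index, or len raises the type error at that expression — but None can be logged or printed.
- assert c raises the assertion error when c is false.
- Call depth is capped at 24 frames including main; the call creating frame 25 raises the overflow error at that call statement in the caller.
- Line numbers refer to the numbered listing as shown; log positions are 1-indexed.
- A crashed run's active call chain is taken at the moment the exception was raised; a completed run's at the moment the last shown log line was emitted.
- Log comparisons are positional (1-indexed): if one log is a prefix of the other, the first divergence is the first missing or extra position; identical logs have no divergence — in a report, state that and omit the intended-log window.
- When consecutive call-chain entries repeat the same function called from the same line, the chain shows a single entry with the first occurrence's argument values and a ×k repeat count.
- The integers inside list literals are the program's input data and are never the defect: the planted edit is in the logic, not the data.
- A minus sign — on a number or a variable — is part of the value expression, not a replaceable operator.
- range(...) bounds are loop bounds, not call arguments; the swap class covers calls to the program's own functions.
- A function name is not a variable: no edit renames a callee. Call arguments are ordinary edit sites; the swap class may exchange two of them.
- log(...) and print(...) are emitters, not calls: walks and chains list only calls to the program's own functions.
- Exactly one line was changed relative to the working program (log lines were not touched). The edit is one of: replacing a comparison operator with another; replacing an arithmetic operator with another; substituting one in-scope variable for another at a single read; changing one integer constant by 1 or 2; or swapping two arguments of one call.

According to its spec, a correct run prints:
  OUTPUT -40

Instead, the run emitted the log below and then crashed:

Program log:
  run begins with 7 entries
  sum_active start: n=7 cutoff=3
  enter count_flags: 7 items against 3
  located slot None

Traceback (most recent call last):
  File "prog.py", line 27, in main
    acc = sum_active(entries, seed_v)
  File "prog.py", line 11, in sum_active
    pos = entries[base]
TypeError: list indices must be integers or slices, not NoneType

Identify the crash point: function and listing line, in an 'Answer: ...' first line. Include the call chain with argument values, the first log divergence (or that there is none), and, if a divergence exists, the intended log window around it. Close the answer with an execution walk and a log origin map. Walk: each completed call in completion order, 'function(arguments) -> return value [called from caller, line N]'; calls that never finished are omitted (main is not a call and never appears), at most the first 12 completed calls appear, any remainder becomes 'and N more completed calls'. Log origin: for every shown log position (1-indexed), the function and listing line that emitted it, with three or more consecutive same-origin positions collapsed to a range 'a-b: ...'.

Answer: the error was raised in sum_active, line 11.
Core observation: Position 4 is the first bad log line: 'located slot None' should read 'located slot 0'.
Call chain: main -> sum_active([3, 9, 3, 10, 12, 3, 9], 3) (called at line 27).
First divergence: position 4 — shown 'located slot None', intended 'located slot 0'.
Intended log window:
  2: sum_active start: n=7 cutoff=3
  3: enter count_flags: 7 items against 3
  4: located slot 0
  5: stage result 9
Execution walk:
  count_flags([3, 9, 3, 10, 12, 3, 9], 3) -> None  [called from sum_active, line 9]
Log origin:
  1: logged in main at line 26
  2: logged in sum_active at line 8
  3: logged in count_flags at line 2
  4: logged in sum_active at line 10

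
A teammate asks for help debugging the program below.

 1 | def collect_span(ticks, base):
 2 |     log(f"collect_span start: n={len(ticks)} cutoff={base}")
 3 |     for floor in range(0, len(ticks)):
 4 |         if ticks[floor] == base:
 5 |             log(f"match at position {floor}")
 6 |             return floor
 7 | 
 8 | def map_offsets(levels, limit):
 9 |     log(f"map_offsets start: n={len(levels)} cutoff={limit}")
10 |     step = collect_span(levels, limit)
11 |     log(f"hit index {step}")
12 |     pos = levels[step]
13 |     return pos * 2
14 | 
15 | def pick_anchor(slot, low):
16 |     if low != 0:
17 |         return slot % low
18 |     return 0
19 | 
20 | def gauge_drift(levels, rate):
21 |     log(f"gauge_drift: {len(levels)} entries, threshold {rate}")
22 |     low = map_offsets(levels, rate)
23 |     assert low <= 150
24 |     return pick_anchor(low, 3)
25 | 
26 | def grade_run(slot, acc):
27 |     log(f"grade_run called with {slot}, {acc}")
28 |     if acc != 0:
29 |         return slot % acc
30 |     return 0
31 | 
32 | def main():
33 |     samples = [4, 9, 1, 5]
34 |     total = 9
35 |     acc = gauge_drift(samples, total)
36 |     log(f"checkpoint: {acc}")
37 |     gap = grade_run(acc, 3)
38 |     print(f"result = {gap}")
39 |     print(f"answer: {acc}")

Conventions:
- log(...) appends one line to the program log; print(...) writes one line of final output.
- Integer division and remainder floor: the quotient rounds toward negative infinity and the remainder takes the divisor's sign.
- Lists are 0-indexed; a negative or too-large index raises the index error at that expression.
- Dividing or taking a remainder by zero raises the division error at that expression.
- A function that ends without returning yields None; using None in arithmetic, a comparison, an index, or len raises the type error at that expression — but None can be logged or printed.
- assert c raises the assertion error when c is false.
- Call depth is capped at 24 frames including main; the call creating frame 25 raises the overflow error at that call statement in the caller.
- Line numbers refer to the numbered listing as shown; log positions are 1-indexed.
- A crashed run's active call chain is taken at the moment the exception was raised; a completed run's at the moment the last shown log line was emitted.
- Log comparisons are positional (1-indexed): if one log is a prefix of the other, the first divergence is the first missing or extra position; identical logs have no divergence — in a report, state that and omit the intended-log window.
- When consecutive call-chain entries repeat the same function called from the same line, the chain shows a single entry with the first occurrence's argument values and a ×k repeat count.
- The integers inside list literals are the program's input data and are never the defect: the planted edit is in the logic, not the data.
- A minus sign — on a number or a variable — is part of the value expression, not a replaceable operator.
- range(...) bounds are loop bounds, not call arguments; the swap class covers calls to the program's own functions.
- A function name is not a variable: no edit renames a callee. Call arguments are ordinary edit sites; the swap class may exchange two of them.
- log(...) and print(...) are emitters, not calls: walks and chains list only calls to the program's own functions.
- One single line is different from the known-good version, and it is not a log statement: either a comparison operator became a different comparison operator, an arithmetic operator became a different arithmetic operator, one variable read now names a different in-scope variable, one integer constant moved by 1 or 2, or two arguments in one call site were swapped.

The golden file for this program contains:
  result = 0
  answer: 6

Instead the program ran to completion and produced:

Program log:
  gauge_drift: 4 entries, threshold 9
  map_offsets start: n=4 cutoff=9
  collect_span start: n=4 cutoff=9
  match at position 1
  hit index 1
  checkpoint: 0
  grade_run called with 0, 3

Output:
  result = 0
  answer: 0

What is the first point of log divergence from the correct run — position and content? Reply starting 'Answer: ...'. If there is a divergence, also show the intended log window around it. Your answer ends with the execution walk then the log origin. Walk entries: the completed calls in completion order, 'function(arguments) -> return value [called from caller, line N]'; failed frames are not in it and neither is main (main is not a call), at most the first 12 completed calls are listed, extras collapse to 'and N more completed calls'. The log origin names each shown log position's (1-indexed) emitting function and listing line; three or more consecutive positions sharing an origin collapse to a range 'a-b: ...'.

Answer: position 6 — the shown line 'checkpoint: 0' should read 'checkpoint: 6'.
Intended log window:
  4: match at position 1
  5: hit index 1
  6: checkpoint: 6
  7: grade_run called with 6, 3
Execution walk:
  collect_span([4, 9, 1, 5], 9) -> 1  [called from map_offsets, line 10]
  map_offsets([4, 9, 1, 5], 9) -> 18  [called from gauge_drift, line 22]
  pick_anchor(18, 3) -> 0  [called from gauge_drift, line 24]
  gauge_drift([4, 9, 1, 5], 9) -> 0  [called from main, line 35]
  grade_run(0, 3) -> 0  [called from main, line 37]
Log origins:
  1: emitted by gauge_drift (line 21)
  2: emitted by map_offsets (line 9)
  3: emitted by collect_span (line 2)
  4: emitted by collect_span (line 5)
  5: emitted by map_offsets (line 11)
  6: emitted by main (line 36)
  7: emitted by grade_run (line 27)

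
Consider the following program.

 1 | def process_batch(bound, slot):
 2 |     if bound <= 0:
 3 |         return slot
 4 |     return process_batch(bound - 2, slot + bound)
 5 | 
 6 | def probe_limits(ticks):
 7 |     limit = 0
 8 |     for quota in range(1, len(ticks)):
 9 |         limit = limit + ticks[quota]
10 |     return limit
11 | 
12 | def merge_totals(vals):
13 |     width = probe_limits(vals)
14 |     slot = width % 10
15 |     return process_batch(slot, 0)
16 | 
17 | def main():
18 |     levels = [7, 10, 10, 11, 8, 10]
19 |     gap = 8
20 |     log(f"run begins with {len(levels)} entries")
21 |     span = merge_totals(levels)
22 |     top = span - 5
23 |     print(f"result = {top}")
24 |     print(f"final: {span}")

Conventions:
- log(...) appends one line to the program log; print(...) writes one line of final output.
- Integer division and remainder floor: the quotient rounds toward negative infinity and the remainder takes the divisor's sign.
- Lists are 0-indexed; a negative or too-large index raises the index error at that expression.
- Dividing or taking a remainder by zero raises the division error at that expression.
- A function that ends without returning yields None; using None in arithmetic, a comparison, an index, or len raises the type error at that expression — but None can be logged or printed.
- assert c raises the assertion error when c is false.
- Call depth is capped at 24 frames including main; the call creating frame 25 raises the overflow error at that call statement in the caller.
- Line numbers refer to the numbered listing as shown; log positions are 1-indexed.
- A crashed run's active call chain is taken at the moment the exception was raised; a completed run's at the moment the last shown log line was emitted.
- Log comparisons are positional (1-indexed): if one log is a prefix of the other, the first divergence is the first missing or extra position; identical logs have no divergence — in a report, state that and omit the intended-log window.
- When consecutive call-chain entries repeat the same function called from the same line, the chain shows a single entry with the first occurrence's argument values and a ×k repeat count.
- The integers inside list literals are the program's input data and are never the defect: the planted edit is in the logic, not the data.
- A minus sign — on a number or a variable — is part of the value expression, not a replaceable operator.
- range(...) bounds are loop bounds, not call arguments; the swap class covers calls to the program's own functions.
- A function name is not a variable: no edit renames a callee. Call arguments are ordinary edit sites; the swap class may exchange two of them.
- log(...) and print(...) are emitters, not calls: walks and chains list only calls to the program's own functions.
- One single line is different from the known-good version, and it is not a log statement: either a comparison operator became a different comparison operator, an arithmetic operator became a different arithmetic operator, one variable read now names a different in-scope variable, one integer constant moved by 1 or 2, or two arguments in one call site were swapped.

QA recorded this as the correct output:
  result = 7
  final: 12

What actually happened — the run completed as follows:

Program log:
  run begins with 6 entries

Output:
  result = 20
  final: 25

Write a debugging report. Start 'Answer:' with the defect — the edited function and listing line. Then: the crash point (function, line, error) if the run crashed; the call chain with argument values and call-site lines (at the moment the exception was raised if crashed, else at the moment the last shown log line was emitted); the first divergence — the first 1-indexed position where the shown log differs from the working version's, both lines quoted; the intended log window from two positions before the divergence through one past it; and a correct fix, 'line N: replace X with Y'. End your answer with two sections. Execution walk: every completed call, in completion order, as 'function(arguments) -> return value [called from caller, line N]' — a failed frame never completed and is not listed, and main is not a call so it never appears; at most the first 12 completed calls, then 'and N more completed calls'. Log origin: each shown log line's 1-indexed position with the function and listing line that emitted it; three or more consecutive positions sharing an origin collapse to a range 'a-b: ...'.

Answer: the defect is in probe_limits at line 8.
Key observation: Every logged value matches the working version; the printed result is what differs.
Call chain: main.
First divergence: none (the log streams are identical).
Execution walk:
  probe_limits([7, 10, 10, 11, 8, 10]) -> 49  [called from merge_totals, line 13]
  process_batch(-1, 25) -> 25  [called from process_batch, line 4]
  process_batch(1, 24) -> 25  [called from process_batch, line 4]
  process_batch(3, 21) -> 25  [called from process_batch, line 4]
  process_batch(5, 16) -> 25  [called from process_batch, line 4]
  process_batch(7, 9) -> 25  [called from process_batch, line 4]
  process_batch(9, 0) -> 25  [called from merge_totals, line 15]
  merge_totals([7, 10, 10, 11, 8, 10]) -> 25  [called from main, line 21]
Log origins:
  1: emitted by main (line 20)
A correct fix: line 8: replace `1` with `0`.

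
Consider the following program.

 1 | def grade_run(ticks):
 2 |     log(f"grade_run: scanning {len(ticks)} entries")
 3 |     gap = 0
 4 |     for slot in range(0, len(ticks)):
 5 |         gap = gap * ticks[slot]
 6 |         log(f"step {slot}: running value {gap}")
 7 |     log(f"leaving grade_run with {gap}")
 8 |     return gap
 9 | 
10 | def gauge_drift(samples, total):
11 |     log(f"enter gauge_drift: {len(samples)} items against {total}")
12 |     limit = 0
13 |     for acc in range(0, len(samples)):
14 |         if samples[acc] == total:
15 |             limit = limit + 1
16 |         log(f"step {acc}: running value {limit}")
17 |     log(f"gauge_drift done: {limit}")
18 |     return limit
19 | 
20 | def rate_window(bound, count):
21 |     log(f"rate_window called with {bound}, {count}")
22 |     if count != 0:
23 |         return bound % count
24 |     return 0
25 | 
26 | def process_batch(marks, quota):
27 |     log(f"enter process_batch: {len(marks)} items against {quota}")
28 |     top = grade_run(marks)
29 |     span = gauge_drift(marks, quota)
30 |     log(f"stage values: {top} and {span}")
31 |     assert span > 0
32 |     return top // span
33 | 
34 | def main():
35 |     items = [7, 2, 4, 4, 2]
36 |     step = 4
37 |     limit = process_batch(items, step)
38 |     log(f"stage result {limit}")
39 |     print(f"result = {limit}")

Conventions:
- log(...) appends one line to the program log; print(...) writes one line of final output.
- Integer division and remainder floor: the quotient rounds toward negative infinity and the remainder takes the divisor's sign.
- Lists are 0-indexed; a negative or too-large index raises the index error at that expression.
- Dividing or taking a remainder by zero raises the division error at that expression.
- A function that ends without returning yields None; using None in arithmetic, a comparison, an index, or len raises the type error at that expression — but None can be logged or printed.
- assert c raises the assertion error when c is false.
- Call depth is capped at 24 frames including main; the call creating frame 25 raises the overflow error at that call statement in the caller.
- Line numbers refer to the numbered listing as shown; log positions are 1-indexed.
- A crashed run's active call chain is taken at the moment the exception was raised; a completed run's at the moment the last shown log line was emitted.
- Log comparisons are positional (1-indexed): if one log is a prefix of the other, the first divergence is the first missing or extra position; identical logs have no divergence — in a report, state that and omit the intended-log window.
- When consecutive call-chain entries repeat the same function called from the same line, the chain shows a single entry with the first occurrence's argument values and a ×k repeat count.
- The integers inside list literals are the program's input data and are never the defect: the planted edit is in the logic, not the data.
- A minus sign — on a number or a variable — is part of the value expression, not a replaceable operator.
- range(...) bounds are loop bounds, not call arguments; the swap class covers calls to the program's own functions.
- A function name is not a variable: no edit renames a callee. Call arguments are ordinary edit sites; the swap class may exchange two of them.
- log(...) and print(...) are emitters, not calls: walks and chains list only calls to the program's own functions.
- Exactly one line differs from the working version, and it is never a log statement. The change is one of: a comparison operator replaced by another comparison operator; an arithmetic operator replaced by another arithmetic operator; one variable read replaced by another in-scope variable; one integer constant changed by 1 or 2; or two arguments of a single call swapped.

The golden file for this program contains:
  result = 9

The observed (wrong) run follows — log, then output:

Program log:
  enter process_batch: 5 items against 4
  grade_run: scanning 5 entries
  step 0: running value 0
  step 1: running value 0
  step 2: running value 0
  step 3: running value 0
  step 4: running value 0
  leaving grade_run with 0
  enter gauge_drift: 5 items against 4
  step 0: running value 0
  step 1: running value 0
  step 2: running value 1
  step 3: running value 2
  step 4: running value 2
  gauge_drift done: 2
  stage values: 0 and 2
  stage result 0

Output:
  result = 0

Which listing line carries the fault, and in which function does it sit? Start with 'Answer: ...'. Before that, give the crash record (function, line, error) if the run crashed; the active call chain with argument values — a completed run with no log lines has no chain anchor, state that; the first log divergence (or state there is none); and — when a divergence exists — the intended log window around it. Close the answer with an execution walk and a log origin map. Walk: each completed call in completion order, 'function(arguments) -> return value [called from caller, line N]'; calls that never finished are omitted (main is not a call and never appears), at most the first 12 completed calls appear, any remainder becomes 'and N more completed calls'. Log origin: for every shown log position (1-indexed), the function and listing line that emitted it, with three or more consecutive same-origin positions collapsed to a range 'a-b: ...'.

Answer: the defect is in grade_run at line 5.
The tell: Everything matches until log position 3, which reads 'step 0: running value 0' in place of 'step 0: running value 7'.
Call chain: main.
First divergence: position 3 — shown 'step 0: running value 0', intended 'step 0: running value 7'.
Intended log window:
  1: enter process_batch: 5 items against 4
  2: grade_run: scanning 5 entries
  3: step 0: running value 7
  4: step 1: running value 9
Execution walk:
  grade_run([7, 2, 4, 4, 2]) -> 0  [called from process_batch, line 28]
  gauge_drift([7, 2, 4, 4, 2], 4) -> 2  [called from process_batch, line 29]
  process_batch([7, 2, 4, 4, 2], 4) -> 0  [called from main, line 37]
Log origins:
  1: logged in process_batch at line 27
  2: logged in grade_run at line 2
  3-7: logged in grade_run at line 6
  8: logged in grade_run at line 7
  9: logged in gauge_drift at line 11
  10-14: logged in gauge_drift at line 16
  15: logged in gauge_drift at line 17
  16: logged in process_batch at line 30
  17: logged in main at line 38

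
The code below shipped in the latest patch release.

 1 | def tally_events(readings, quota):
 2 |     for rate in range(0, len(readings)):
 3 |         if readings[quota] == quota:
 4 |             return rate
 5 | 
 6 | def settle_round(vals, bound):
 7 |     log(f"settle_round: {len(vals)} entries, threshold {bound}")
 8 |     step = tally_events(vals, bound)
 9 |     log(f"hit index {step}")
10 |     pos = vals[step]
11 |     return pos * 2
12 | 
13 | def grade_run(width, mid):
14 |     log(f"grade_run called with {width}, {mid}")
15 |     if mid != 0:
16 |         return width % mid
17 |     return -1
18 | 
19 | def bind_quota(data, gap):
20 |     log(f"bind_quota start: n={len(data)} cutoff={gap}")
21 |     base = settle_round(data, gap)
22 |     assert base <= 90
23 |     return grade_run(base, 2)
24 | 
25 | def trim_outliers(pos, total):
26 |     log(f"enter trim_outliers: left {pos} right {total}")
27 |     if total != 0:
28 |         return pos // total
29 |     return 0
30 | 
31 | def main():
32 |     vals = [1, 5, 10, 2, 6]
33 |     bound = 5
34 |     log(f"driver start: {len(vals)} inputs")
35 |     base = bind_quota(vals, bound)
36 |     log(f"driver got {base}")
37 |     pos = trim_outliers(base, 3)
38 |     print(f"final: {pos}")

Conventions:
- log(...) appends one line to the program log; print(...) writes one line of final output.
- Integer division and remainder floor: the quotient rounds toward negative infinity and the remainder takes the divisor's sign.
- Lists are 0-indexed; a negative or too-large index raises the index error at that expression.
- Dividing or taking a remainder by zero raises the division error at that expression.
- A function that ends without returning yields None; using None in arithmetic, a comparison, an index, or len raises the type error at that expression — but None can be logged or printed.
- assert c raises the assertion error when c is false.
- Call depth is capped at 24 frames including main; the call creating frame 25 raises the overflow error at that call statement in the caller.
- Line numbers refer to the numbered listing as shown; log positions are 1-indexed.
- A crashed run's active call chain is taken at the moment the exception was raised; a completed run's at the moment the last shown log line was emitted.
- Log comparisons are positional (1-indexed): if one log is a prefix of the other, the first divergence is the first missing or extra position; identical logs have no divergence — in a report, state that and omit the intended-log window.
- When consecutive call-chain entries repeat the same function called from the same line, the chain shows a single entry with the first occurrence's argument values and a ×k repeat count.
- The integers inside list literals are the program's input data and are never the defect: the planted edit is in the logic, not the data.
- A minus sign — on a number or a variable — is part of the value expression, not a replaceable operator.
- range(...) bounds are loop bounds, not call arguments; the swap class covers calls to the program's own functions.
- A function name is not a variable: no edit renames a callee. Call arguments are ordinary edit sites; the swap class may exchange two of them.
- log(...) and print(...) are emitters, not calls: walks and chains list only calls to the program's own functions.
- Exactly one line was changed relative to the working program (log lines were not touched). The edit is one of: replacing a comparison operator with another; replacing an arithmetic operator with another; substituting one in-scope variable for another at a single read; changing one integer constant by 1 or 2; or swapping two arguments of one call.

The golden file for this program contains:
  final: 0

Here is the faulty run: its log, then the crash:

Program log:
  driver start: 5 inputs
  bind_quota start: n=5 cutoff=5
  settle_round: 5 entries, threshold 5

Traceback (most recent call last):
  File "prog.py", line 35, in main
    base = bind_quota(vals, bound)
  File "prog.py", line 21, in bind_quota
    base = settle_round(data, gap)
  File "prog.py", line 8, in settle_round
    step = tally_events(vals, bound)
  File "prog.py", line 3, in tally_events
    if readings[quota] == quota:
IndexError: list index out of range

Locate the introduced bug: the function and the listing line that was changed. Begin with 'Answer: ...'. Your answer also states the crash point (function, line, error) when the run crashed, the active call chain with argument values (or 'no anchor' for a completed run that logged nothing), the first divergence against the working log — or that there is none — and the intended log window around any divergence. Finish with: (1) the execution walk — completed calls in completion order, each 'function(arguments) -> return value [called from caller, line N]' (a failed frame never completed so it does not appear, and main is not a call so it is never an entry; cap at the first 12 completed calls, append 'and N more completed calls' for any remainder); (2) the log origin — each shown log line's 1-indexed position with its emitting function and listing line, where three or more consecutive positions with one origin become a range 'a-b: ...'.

Answer: the defect is in tally_events at line 3.
Core observation: The shown log is a 3-line prefix of the intended one, whose next entry is 'hit index 1'.
Crash: tally_events, line 3, IndexError.
Call chain: main -> bind_quota([1, 5, 10, 2, 6], 5) (called at line 35) -> settle_round([1, 5, 10, 2, 6], 5) (called at line 21) -> tally_events([1, 5, 10, 2, 6], 5) (called at line 8).
First divergence: position 4 — the faulty run's log ends after 3 lines; the working version continues with 'hit index 1'.
Intended log window:
  2: bind_quota start: n=5 cutoff=5
  3: settle_round: 5 entries, threshold 5
  4: hit index 1
  5: grade_run called with 10, 2
Execution walk:
  (no call completed)
Log origins:
  1: emitted by main (line 34)
  2: emitted by bind_quota (line 20)
  3: emitted by settle_round (line 7)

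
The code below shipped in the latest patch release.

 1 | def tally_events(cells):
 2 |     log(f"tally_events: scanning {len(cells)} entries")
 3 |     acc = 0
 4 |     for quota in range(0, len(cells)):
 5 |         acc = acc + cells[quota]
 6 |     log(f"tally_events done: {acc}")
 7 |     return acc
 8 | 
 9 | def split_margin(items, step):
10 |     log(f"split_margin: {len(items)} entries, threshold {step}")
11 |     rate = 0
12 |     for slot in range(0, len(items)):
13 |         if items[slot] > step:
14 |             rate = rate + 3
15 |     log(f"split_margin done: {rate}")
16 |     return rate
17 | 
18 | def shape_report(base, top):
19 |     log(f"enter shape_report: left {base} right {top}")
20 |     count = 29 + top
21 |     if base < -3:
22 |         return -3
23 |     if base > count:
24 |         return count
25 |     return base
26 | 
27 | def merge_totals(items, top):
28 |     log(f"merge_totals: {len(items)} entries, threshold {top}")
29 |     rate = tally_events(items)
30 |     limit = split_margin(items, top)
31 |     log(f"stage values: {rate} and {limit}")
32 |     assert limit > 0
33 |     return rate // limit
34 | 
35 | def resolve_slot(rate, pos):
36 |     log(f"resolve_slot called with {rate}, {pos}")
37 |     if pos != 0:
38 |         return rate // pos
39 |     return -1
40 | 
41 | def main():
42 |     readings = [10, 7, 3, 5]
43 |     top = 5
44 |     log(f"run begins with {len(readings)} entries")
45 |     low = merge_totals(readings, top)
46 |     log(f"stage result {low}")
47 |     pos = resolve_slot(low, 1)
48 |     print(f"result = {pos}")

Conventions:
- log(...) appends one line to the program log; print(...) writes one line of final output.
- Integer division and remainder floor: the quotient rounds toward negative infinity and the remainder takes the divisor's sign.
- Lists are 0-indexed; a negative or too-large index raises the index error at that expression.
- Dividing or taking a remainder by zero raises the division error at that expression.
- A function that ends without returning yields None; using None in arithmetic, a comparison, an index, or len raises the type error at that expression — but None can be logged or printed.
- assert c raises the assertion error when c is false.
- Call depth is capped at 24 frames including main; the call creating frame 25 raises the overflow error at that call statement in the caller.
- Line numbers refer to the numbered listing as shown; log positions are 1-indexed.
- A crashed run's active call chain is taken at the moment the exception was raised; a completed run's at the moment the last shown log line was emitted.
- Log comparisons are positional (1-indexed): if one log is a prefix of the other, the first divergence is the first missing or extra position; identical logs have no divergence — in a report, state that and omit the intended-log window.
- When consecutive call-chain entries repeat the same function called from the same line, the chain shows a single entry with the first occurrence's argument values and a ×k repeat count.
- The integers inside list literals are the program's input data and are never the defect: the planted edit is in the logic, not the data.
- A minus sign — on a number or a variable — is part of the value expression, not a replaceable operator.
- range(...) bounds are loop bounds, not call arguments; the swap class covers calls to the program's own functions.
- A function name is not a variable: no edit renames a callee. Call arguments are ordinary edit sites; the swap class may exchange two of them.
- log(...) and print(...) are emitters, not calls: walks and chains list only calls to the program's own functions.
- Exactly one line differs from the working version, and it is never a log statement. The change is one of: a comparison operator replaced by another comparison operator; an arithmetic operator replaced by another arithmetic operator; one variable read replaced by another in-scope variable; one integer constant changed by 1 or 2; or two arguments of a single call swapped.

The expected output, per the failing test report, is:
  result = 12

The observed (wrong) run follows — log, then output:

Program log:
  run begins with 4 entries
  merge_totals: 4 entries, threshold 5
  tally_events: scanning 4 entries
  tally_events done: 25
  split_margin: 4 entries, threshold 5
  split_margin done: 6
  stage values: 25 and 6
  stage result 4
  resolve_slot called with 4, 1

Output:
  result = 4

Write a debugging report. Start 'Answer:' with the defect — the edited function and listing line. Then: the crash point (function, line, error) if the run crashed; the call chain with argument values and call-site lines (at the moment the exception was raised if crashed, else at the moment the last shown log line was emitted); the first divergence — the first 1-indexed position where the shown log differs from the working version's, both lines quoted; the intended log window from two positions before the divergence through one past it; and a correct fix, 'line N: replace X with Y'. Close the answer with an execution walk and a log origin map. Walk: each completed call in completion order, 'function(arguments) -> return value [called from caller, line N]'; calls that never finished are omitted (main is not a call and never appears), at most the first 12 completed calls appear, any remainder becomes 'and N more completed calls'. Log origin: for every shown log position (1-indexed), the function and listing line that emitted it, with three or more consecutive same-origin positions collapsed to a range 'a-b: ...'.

Answer: the defect is in split_margin at line 14.
Core observation: The earliest visible damage is log position 6 — 'split_margin done: 6' rather than the intended 'split_margin done: 2'.
Call chain: main -> resolve_slot(4, 1) (called at line 47).
First divergence: at position 6 the run shows 'split_margin done: 6' where the working version logs 'split_margin done: 2'.
Intended log window:
  4: tally_events done: 25
  5: split_margin: 4 entries, threshold 5
  6: split_margin done: 2
  7: stage values: 25 and 2
Execution walk:
  tally_events([10, 7, 3, 5]) -> 25  [called from merge_totals, line 29]
  split_margin([10, 7, 3, 5], 5) -> 6  [called from merge_totals, line 30]
  merge_totals([10, 7, 3, 5], 5) -> 4  [called from main, line 45]
  resolve_slot(4, 1) -> 4  [called from main, line 47]
Origin of each log line:
  1: from main, line 44
  2: from merge_totals, line 28
  3: from tally_events, line 2
  4: from tally_events, line 6
  5: from split_margin, line 10
  6: from split_margin, line 15
  7: from merge_totals, line 31
  8: from main, line 46
  9: from resolve_slot, line 36
A correct fix: line 14: replace `3` with `1`.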